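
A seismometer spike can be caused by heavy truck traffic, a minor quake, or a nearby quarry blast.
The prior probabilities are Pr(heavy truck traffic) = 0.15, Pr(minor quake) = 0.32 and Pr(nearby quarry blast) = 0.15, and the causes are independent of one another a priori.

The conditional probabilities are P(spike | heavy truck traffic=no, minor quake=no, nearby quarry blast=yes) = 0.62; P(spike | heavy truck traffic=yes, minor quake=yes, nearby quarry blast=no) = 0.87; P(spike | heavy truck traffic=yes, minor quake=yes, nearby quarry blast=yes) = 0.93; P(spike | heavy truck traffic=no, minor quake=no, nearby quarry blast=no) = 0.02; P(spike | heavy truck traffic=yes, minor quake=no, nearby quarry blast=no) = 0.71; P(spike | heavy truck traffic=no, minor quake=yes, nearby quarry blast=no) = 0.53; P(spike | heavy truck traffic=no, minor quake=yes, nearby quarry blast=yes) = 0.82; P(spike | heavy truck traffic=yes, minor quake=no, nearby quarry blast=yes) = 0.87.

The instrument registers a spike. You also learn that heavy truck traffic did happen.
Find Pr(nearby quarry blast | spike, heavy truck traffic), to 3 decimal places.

P(spike | heavy truck traffic) = 0.71*0.68*0.85 + 0.87*0.68*0.15 + 0.87*0.32*0.85 + 0.93*0.32*0.15 = 0.410380 + 0.088740 + 0.236640 + 0.044640 = 0.780400
Restricting to configurations with nearby quarry blast present: 0.088740 + 0.044640 = 0.133380.
P(nearby quarry blast | spike, heavy truck traffic) = 0.133380 / 0.780400 ≈ 0.171

Pr(nearby quarry blast | spike, heavy truck traffic) ≈ 0.171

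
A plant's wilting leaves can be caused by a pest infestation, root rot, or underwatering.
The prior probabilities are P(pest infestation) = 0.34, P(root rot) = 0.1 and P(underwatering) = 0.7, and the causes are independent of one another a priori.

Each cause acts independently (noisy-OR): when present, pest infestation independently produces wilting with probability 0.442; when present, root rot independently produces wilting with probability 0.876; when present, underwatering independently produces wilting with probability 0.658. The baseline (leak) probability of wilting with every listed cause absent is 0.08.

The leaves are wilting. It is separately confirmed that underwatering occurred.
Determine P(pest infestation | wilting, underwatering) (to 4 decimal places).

P(pest infestation | wilting, underwatering) ≈ 0.3777

Under noisy-OR, P(wilting | causes) = 1 − (1−0.08)·∏(1−qᵢ) over the active causes.
For the numerator, keep only pest infestation=true terms: 0.252276 + 0.033260 = 0.285536
The normalizing constant is 0.68536×0.66×0.9 + 0.960985×0.66×0.1 + 0.824431×0.34×0.9 + 0.978229×0.34×0.1 = 0.756065
Posterior = 0.285536 / 0.756065 ≈ 0.3777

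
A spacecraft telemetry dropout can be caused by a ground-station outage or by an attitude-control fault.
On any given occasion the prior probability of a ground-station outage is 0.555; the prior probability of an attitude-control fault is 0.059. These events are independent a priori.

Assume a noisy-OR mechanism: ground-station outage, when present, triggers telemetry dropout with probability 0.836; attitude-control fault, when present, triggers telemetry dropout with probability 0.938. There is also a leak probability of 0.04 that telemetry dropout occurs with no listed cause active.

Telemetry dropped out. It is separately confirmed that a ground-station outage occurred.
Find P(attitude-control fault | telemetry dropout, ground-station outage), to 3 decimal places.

P(attitude-control fault | telemetry dropout, ground-station outage) ≈ 0.069

Under noisy-OR, P(telemetry dropout | causes) = 1 − (1−0.04)·∏(1−qᵢ) over the active causes.
For the numerator, keep only attitude-control fault=true terms: 0.990239*0.059 = 0.058424
Denominator P(telemetry dropout | ground-station outage): 0.84256*0.941 + 0.990239*0.059 = 0.851273
Posterior = 0.058424 / 0.851273 ≈ 0.069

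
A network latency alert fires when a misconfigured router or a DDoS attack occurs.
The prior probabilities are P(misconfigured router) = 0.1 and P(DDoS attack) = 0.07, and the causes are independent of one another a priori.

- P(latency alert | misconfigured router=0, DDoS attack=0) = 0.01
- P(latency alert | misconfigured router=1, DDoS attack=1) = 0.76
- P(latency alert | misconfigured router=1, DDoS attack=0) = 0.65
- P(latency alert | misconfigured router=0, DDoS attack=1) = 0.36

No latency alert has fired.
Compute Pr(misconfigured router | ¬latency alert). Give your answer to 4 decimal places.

Pr(misconfigured router | ¬latency alert) ≈ 0.0379

By total probability over the 4 (misconfigured router, DDoS attack) configurations:
  P(¬latency alert) = 0.99·0.9·0.93 + 0.64·0.9·0.07 + 0.35·0.1·0.93 + 0.24·0.1·0.07
        = 0.828630 + 0.040320 + 0.032550 + 0.001680 = 0.903180
The terms with misconfigured router present sum to 0.034230, so
  P(misconfigured router | ¬latency alert) = 0.034230 / 0.903180 ≈ 0.0379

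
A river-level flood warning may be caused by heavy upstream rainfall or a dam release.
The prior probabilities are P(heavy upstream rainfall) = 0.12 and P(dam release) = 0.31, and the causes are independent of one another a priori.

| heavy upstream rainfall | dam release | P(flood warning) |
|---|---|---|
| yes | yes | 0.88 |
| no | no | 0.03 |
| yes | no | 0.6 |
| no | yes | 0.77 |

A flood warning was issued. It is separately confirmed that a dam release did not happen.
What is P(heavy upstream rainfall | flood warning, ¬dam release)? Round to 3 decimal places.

P(heavy upstream rainfall | flood warning, ¬dam release) ≈ 0.732

Weight on heavy upstream rainfall=true, given the evidence: 0.6*0.12 = 0.072000
Normalizer over all consistent configurations: 0.03*0.88 + 0.6*0.12 = 0.098400
Posterior = 0.072000 / 0.098400 ≈ 0.732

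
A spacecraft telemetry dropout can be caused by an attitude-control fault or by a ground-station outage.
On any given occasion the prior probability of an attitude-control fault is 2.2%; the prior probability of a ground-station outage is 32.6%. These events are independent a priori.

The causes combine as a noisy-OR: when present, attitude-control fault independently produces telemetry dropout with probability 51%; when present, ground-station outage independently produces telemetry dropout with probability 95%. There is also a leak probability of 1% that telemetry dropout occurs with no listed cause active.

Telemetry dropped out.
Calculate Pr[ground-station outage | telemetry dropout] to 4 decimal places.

Pr[ground-station outage | telemetry dropout] ≈ 0.9561

Under noisy-OR, P(telemetry dropout | causes) = 1 − (1−0.01)·∏(1−qᵢ) over the active causes.
Sum P(telemetry dropout|·) weighted by the priors over the 4 (attitude-control fault, ground-station outage) configurations:
  P(telemetry dropout) = 0.01*0.978*0.674 + 0.9505*0.978*0.326 + 0.5149*0.022*0.674 + 0.975745*0.022*0.326
        = 0.006592 + 0.303046 + 0.007635 + 0.006998 = 0.324271
Keeping only the ground-station outage-present terms gives 0.310044, so
  P(ground-station outage | telemetry dropout) = 0.310044 / 0.324271 ≈ 0.9561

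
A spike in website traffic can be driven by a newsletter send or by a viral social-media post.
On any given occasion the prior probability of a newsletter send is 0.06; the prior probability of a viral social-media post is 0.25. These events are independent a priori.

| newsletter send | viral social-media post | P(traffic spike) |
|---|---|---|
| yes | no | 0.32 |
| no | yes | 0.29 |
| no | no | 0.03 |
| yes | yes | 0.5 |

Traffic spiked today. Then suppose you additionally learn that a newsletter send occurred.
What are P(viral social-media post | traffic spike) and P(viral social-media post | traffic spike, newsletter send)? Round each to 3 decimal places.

P(traffic spike) = 0.03*0.94*0.75 + 0.29*0.94*0.25 + 0.32*0.06*0.75 + 0.5*0.06*0.25 = 0.021150 + 0.068150 + 0.014400 + 0.007500 = 0.111200
Of this, 0.075650 comes from 0.068150 + 0.007500 (the viral social-media post=true cases).
Hence the posterior is 0.075650/0.111200 ≈ 0.680.

With the extra evidence:
By total probability over both values of viral social-media post:
  P(traffic spike | newsletter send) = 0.32·0.75 + 0.5·0.25
        = 0.240000 + 0.125000 = 0.365000
The terms with viral social-media post present sum to 0.125000, so
  P(viral social-media post | traffic spike, newsletter send) = 0.125000 / 0.365000 ≈ 0.342
Conditioning on newsletter send lowers the posterior on viral social-media post: the classic explaining-away effect in a common-effect structure.

P(viral social-media post | traffic spike) ≈ 0.680; P(viral social-media post | traffic spike, newsletter send) ≈ 0.342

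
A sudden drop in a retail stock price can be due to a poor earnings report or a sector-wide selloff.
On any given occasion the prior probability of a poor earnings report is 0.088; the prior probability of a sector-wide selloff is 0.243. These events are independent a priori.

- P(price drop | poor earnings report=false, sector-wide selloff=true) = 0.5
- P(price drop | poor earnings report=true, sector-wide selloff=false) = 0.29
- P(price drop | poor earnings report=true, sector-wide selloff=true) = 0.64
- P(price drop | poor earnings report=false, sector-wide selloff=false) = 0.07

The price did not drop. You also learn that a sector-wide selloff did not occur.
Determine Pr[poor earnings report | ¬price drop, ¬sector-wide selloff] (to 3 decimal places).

Pr[poor earnings report | ¬price drop, ¬sector-wide selloff] ≈ 0.069

For the numerator, keep only poor earnings report=true terms: 0.71·0.088 = 0.062480
Normalizer over all consistent configurations: 0.93·0.912 + 0.71·0.088 = 0.910640
Posterior = 0.062480 / 0.910640 ≈ 0.069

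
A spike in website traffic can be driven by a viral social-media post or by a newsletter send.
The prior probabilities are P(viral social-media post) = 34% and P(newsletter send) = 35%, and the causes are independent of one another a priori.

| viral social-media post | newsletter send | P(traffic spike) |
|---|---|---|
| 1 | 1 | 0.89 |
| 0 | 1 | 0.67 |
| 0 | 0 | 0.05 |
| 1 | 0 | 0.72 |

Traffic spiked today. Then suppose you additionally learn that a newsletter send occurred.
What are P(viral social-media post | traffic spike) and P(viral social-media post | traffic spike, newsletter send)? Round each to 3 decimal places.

P(viral social-media post | traffic spike) ≈ 0.601; P(viral social-media post | traffic spike, newsletter send) ≈ 0.406

P(traffic spike) = 0.05×0.66×0.65 + 0.67×0.66×0.35 + 0.72×0.34×0.65 + 0.89×0.34×0.35 = 0.021450 + 0.154770 + 0.159120 + 0.105910 = 0.441250
Restricting to configurations with viral social-media post present: 0.159120 + 0.105910 = 0.265030.
Hence the posterior is 0.265030/0.441250 ≈ 0.601.

Now also conditioning on newsletter send=true:
P(traffic spike | newsletter send) = 0.67*0.66 + 0.89*0.34 = 0.442200 + 0.302600 = 0.744800
The viral social-media post-present share is 0.89*0.34 = 0.302600.
So P(viral social-media post | traffic spike, newsletter send) = 0.302600/0.744800 ≈ 0.406.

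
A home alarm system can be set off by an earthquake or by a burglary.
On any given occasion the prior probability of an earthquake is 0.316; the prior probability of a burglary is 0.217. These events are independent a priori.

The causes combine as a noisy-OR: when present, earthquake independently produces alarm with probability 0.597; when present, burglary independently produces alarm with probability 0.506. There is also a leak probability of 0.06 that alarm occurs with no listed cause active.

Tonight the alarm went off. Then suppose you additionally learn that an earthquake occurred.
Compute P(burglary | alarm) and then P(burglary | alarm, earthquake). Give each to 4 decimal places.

P(burglary | alarm) ≈ 0.4212; P(burglary | alarm, earthquake) ≈ 0.2661

Under noisy-OR, P(alarm | causes) = 1 − (1−0.06)·∏(1−qᵢ) over the active causes.
By total probability over the 4 (earthquake, burglary) configurations:
  P(alarm) = 0.06*0.684*0.783 + 0.53564*0.684*0.217 + 0.62118*0.316*0.783 + 0.812863*0.316*0.217
        = 0.032134 + 0.079504 + 0.153697 + 0.055740 = 0.321075
The terms with burglary present sum to 0.135244, so
  P(burglary | alarm) = 0.135244 / 0.321075 ≈ 0.4212

With the extra evidence:
P(alarm | earthquake) = 0.62118×0.783 + 0.812863×0.217 = 0.486384 + 0.176391 = 0.662775
Of this, 0.176391 comes from 0.812863×0.217 (the burglary=true cases).
Hence the posterior is 0.176391/0.662775 ≈ 0.2661.
Conditioning on earthquake lowers the posterior on burglary: the classic explaining-away effect in a common-effect structure.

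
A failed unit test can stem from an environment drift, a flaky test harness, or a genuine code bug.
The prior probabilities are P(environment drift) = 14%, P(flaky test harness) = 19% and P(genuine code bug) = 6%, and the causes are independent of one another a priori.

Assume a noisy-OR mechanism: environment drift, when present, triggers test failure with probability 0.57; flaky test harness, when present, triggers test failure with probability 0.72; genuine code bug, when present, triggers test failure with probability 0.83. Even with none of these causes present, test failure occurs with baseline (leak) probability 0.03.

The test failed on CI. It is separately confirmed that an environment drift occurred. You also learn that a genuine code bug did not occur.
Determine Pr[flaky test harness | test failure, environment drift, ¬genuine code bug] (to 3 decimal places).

Under noisy-OR, P(test failure | causes) = 1 − (1−0.03)·∏(1−qᵢ) over the active causes.
P(test failure | environment drift, ¬genuine code bug) = 0.5829·0.81 + 0.883212·0.19 = 0.472149 + 0.167810 = 0.639959
Restricting to configurations with flaky test harness present: 0.883212·0.19 = 0.167810.
So P(flaky test harness | test failure, environment drift, ¬genuine code bug) = 0.167810/0.639959 ≈ 0.262.

Pr[flaky test harness | test failure, environment drift, ¬genuine code bug] ≈ 0.262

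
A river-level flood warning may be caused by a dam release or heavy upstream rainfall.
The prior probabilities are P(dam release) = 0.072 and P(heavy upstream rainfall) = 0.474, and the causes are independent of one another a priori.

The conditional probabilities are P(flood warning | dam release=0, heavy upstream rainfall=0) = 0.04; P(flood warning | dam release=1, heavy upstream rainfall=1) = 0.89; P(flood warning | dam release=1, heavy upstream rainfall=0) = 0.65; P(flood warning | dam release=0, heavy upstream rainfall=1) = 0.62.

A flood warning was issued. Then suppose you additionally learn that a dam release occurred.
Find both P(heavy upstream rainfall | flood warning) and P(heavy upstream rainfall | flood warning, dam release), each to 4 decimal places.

P(heavy upstream rainfall | flood warning) ≈ 0.8729; P(heavy upstream rainfall | flood warning, dam release) ≈ 0.5523

Weight on heavy upstream rainfall=true, given the evidence: 0.272721 + 0.030374 = 0.303095
Denominator P(flood warning): 0.04*0.928*0.526 + 0.62*0.928*0.474 + 0.65*0.072*0.526 + 0.89*0.072*0.474 = 0.347237
Posterior = 0.303095 / 0.347237 ≈ 0.8729

With the extra evidence:
Sum P(flood warning|·) weighted by the priors over both values of heavy upstream rainfall:
  P(flood warning | dam release) = 0.65*0.526 + 0.89*0.474
        = 0.341900 + 0.421860 = 0.763760
The terms with heavy upstream rainfall present sum to 0.421860, so
  P(heavy upstream rainfall | flood warning, dam release) = 0.421860 / 0.763760 ≈ 0.5523
The drop from 0.8729 to 0.5523 is the explaining-away (discounting) effect.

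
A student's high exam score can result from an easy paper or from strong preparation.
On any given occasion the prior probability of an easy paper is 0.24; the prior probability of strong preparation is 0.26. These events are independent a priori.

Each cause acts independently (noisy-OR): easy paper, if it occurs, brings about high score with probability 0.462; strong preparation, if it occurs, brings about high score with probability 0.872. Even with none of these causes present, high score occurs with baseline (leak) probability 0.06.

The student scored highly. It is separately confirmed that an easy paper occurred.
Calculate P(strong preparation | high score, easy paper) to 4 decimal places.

P(strong preparation | high score, easy paper) ≈ 0.3993

Under noisy-OR, P(high score | causes) = 1 − (1−0.06)·∏(1−qᵢ) over the active causes.
Numerator (weight on configurations with strong preparation): 0.935268*0.26 = 0.243170
The normalizing constant is 0.49428*0.74 + 0.935268*0.26 = 0.608937
Posterior = 0.243170 / 0.608937 ≈ 0.3993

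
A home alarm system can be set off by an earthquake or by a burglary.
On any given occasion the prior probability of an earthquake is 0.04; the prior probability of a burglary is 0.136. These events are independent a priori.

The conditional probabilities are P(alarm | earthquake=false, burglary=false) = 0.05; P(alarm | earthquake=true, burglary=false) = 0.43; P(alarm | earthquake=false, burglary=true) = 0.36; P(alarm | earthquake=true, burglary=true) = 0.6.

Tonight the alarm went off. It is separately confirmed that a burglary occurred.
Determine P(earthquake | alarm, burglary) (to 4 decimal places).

P(earthquake | alarm, burglary) ≈ 0.0649

Weight on earthquake=true, given the evidence: 0.6·0.04 = 0.024000
The normalizing constant is 0.36·0.96 + 0.6·0.04 = 0.369600
P(earthquake | alarm, burglary) = 0.024000/0.369600 ≈ 0.0649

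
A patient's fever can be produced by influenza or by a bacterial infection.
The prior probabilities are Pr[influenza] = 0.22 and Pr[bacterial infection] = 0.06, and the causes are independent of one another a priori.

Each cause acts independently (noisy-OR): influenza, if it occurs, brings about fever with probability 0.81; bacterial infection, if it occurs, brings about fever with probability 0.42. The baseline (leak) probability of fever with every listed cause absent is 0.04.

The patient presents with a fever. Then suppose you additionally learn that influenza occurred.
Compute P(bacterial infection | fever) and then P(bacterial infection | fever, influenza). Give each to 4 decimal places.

Under noisy-OR, P(fever | causes) = 1 − (1−0.04)·∏(1−qᵢ) over the active causes.
For the numerator, keep only bacterial infection=true terms: 0.020742 + 0.011804 = 0.032546
Denominator P(fever): 0.04·0.78·0.94 + 0.4432·0.78·0.06 + 0.8176·0.22·0.94 + 0.894208·0.22·0.06 = 0.230954
Posterior = 0.032546 / 0.230954 ≈ 0.1409

Now also conditioning on influenza=true:
By total probability over both values of bacterial infection:
  P(fever | influenza) = 0.8176·0.94 + 0.894208·0.06
        = 0.768544 + 0.053652 = 0.822196
Keeping only the bacterial infection-present terms gives 0.053652, so
  P(bacterial infection | fever, influenza) = 0.053652 / 0.822196 ≈ 0.0653

P(bacterial infection | fever) ≈ 0.1409; P(bacterial infection | fever, influenza) ≈ 0.0653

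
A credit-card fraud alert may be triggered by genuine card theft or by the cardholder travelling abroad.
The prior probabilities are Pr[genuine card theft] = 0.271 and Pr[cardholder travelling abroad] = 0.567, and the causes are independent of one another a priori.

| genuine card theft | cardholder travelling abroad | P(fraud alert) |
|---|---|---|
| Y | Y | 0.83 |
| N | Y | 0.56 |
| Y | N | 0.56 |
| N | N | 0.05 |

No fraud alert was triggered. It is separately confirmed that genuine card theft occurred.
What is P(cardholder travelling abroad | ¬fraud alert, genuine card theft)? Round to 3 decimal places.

P(cardholder travelling abroad | ¬fraud alert, genuine card theft) ≈ 0.336

Enumerate both values of cardholder travelling abroad and weight by the priors:
  P(¬fraud alert | genuine card theft) = 0.44×0.433 + 0.17×0.567
        = 0.190520 + 0.096390 = 0.286910
The terms with cardholder travelling abroad present sum to 0.096390, so
  P(cardholder travelling abroad | ¬fraud alert, genuine card theft) = 0.096390 / 0.286910 ≈ 0.336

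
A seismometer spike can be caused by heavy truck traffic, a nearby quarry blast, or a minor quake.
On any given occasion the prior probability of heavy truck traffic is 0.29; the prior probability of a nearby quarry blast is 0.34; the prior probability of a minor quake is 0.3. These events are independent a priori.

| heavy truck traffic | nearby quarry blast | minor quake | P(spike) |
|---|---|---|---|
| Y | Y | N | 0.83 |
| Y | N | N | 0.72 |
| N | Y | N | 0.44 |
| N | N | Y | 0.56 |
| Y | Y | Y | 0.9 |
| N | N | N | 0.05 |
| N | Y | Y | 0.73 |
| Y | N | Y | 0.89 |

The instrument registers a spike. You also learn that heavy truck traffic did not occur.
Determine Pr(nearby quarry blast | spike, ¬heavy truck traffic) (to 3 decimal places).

Pr(nearby quarry blast | spike, ¬heavy truck traffic) ≈ 0.572

Numerator (weight on configurations with nearby quarry blast): 0.104720 + 0.074460 = 0.179180
Denominator P(spike | ¬heavy truck traffic): 0.05×0.66×0.7 + 0.56×0.66×0.3 + 0.44×0.34×0.7 + 0.73×0.34×0.3 = 0.313160
Posterior = 0.179180 / 0.313160 ≈ 0.572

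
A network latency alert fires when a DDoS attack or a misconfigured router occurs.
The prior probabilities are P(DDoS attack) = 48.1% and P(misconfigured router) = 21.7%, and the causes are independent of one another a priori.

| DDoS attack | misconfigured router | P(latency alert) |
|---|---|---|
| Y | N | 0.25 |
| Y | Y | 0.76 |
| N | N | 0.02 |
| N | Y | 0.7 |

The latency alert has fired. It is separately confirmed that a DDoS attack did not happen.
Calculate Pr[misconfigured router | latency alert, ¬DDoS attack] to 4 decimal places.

Pr[misconfigured router | latency alert, ¬DDoS attack] ≈ 0.9065

Enumerate both values of misconfigured router and weight by the priors:
  P(latency alert | ¬DDoS attack) = 0.02×0.783 + 0.7×0.217
        = 0.015660 + 0.151900 = 0.167560
The terms with misconfigured router present sum to 0.151900, so
  P(misconfigured router | latency alert, ¬DDoS attack) = 0.151900 / 0.167560 ≈ 0.9065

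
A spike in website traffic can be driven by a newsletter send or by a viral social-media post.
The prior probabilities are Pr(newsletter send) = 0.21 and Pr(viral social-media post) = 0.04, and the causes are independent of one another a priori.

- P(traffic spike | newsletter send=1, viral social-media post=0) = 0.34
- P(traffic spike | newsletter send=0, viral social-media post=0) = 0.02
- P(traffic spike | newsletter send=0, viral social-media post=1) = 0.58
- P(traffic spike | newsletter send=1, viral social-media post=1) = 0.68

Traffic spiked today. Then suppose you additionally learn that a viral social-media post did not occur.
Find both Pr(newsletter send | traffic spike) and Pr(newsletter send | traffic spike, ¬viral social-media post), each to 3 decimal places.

Pr(newsletter send | traffic spike) ≈ 0.689; Pr(newsletter send | traffic spike, ¬viral social-media post) ≈ 0.819

P(traffic spike) = 0.02·0.79·0.96 + 0.58·0.79·0.04 + 0.34·0.21·0.96 + 0.68·0.21·0.04 = 0.015168 + 0.018328 + 0.068544 + 0.005712 = 0.107752
Restricting to configurations with newsletter send present: 0.068544 + 0.005712 = 0.074256.
So P(newsletter send | traffic spike) = 0.074256/0.107752 ≈ 0.689.

With the extra evidence:
Enumerate both values of newsletter send and weight by the priors:
  P(traffic spike | ¬viral social-media post) = 0.02*0.79 + 0.34*0.21
        = 0.015800 + 0.071400 = 0.087200
The terms with newsletter send present sum to 0.071400, so
  P(newsletter send | traffic spike, ¬viral social-media post) = 0.071400 / 0.087200 ≈ 0.819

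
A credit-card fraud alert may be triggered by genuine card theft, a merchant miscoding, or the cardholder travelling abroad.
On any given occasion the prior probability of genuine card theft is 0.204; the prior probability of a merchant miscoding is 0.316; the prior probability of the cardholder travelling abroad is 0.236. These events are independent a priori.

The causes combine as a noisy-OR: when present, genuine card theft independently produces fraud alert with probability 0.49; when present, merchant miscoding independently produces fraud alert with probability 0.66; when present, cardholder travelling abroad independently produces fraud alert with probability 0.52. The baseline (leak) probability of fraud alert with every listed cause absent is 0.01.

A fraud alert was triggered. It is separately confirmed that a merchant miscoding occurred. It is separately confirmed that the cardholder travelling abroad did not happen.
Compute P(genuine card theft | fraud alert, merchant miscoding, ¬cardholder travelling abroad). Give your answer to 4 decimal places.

Under noisy-OR, P(fraud alert | causes) = 1 − (1−0.01)·∏(1−qᵢ) over the active causes.
P(fraud alert | merchant miscoding, ¬cardholder travelling abroad) = 0.6634×0.796 + 0.828334×0.204 = 0.528066 + 0.168980 = 0.697046
The genuine card theft-present share is 0.828334×0.204 = 0.168980.
So P(genuine card theft | fraud alert, merchant miscoding, ¬cardholder travelling abroad) = 0.168980/0.697046 ≈ 0.2424.

P(genuine card theft | fraud alert, merchant miscoding, ¬cardholder travelling abroad) ≈ 0.2424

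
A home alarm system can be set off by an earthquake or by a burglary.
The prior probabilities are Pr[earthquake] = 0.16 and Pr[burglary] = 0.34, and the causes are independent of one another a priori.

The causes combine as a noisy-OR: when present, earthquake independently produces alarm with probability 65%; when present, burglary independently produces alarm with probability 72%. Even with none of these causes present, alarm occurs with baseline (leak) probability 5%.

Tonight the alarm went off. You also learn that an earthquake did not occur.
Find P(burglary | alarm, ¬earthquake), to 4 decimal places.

Under noisy-OR, P(alarm | causes) = 1 − (1−0.05)·∏(1−qᵢ) over the active causes.
Enumerate both values of burglary and weight by the priors:
  P(alarm | ¬earthquake) = 0.05*0.66 + 0.734*0.34
        = 0.033000 + 0.249560 = 0.282560
The terms with burglary present sum to 0.249560, so
  P(burglary | alarm, ¬earthquake) = 0.249560 / 0.282560 ≈ 0.8832

P(burglary | alarm, ¬earthquake) ≈ 0.8832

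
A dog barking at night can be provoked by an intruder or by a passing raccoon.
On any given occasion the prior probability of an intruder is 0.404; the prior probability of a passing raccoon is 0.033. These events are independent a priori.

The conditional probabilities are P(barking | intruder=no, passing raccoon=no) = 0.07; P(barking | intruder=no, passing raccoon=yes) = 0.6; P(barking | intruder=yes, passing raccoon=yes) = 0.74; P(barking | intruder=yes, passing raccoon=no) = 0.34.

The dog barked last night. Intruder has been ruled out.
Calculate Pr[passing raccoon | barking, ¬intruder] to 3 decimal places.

Pr[passing raccoon | barking, ¬intruder] ≈ 0.226

P(barking | ¬intruder) = 0.07·0.967 + 0.6·0.033 = 0.067690 + 0.019800 = 0.087490
Of this, 0.019800 comes from 0.6·0.033 (the passing raccoon=true cases).
P(passing raccoon | barking, ¬intruder) = 0.019800 / 0.087490 ≈ 0.226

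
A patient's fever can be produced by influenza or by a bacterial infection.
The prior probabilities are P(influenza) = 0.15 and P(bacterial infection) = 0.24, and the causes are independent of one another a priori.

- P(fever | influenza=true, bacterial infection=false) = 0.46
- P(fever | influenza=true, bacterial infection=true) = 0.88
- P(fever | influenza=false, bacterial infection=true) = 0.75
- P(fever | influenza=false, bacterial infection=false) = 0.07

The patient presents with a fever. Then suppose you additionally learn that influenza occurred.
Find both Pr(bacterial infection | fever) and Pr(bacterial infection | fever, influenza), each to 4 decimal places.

Enumerate the 4 (influenza, bacterial infection) configurations and weight by the priors:
  P(fever) = 0.07*0.85*0.76 + 0.75*0.85*0.24 + 0.46*0.15*0.76 + 0.88*0.15*0.24
        = 0.045220 + 0.153000 + 0.052440 + 0.031680 = 0.282340
Configurations with bacterial infection contribute 0.184680, so
  P(bacterial infection | fever) = 0.184680 / 0.282340 ≈ 0.6541

Now also conditioning on influenza=true:
P(fever | influenza) = 0.46*0.76 + 0.88*0.24 = 0.349600 + 0.211200 = 0.560800
Of this, 0.211200 comes from 0.88*0.24 (the bacterial infection=true cases).
Hence the posterior is 0.211200/0.560800 ≈ 0.3766.
The drop from 0.6541 to 0.3766 is the explaining-away (discounting) effect.

Pr(bacterial infection | fever) ≈ 0.6541; Pr(bacterial infection | fever, influenza) ≈ 0.3766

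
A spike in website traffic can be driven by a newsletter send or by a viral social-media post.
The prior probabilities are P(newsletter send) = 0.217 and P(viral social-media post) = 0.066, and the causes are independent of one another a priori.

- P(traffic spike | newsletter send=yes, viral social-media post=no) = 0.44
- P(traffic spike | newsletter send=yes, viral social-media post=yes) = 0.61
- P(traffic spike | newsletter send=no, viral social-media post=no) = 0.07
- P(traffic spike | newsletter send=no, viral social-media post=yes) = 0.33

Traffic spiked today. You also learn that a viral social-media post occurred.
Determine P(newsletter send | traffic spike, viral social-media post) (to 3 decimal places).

P(traffic spike | viral social-media post) = 0.33*0.783 + 0.61*0.217 = 0.258390 + 0.132370 = 0.390760
The newsletter send-present share is 0.61*0.217 = 0.132370.
P(newsletter send | traffic spike, viral social-media post) = 0.132370 / 0.390760 ≈ 0.339

P(newsletter send | traffic spike, viral social-media post) ≈ 0.339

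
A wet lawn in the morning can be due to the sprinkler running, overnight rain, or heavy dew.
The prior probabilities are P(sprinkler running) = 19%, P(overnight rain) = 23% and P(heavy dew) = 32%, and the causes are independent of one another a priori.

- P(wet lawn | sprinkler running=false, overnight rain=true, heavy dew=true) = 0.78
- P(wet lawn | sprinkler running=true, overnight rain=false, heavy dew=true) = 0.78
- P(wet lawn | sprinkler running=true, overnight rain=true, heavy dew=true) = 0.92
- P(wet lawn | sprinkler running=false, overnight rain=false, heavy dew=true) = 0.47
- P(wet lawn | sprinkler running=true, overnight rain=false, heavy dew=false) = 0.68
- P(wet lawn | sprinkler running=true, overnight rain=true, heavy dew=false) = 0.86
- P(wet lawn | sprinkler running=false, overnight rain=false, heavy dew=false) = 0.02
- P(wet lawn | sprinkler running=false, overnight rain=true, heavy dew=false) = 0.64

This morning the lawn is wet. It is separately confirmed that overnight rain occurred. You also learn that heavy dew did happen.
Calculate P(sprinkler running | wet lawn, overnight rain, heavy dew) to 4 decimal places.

P(sprinkler running | wet lawn, overnight rain, heavy dew) ≈ 0.2167

By total probability over both values of sprinkler running:
  P(wet lawn | overnight rain, heavy dew) = 0.78·0.81 + 0.92·0.19
        = 0.631800 + 0.174800 = 0.806600
Configurations with sprinkler running contribute 0.174800, so
  P(sprinkler running | wet lawn, overnight rain, heavy dew) = 0.174800 / 0.806600 ≈ 0.2167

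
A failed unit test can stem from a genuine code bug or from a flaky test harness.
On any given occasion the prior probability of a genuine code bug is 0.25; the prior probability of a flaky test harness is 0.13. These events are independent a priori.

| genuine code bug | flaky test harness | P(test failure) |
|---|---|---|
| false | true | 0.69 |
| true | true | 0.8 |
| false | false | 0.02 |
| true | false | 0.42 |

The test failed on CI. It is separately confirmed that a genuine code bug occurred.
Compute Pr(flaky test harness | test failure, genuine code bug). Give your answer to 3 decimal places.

Pr(flaky test harness | test failure, genuine code bug) ≈ 0.222

Numerator (weight on configurations with flaky test harness): 0.8*0.13 = 0.104000
Normalizer over all consistent configurations: 0.42*0.87 + 0.8*0.13 = 0.469400
P(flaky test harness | test failure, genuine code bug) = 0.104000/0.469400 ≈ 0.222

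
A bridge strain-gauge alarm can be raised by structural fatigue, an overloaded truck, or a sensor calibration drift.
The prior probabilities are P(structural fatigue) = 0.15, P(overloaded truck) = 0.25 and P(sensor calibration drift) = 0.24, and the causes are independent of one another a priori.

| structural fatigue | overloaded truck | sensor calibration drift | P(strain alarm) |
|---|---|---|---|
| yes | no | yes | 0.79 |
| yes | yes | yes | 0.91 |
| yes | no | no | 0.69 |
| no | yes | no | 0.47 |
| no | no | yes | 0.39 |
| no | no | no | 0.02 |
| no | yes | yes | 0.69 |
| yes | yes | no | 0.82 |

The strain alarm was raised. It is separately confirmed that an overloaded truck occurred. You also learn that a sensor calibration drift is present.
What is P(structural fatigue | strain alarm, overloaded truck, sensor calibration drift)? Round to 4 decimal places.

Weight on structural fatigue=true, given the evidence: 0.91*0.15 = 0.136500
Normalizer over all consistent configurations: 0.69*0.85 + 0.91*0.15 = 0.723000
P(structural fatigue | strain alarm, overloaded truck, sensor calibration drift) = 0.136500/0.723000 ≈ 0.1888

P(structural fatigue | strain alarm, overloaded truck, sensor calibration drift) ≈ 0.1888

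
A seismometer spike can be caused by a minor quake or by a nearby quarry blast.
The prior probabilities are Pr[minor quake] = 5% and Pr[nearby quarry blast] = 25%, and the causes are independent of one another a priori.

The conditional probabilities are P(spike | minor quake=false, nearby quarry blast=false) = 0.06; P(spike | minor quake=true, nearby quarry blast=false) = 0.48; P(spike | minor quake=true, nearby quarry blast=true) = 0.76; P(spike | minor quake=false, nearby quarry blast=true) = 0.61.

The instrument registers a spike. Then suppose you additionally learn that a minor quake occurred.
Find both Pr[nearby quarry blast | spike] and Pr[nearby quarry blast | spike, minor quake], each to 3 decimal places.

P(spike) = 0.06·0.95·0.75 + 0.61·0.95·0.25 + 0.48·0.05·0.75 + 0.76·0.05·0.25 = 0.042750 + 0.144875 + 0.018000 + 0.009500 = 0.215125
Of this, 0.154375 comes from 0.144875 + 0.009500 (the nearby quarry blast=true cases).
So P(nearby quarry blast | spike) = 0.154375/0.215125 ≈ 0.718.

Now also conditioning on minor quake=true:
P(spike | minor quake) = 0.48·0.75 + 0.76·0.25 = 0.360000 + 0.190000 = 0.550000
Of this, 0.190000 comes from 0.76·0.25 (the nearby quarry blast=true cases).
P(nearby quarry blast | spike, minor quake) = 0.190000 / 0.550000 ≈ 0.345
This is intercausal reasoning (explaining away): once minor quake accounts for the spike, nearby quarry blast becomes less likely.

Pr[nearby quarry blast | spike] ≈ 0.718; Pr[nearby quarry blast | spike, minor quake] ≈ 0.345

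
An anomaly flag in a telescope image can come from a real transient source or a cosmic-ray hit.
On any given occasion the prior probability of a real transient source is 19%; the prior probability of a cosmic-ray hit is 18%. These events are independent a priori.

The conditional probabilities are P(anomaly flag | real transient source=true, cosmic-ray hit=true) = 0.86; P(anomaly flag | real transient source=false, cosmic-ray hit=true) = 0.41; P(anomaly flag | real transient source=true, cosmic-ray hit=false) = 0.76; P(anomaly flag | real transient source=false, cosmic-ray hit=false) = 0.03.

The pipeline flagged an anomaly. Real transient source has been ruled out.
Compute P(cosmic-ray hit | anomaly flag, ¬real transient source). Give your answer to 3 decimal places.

P(cosmic-ray hit | anomaly flag, ¬real transient source) ≈ 0.750

Sum P(anomaly flag|·) weighted by the priors over both values of cosmic-ray hit:
  P(anomaly flag | ¬real transient source) = 0.03·0.82 + 0.41·0.18
        = 0.024600 + 0.073800 = 0.098400
The terms with cosmic-ray hit present sum to 0.073800, so
  P(cosmic-ray hit | anomaly flag, ¬real transient source) = 0.073800 / 0.098400 ≈ 0.750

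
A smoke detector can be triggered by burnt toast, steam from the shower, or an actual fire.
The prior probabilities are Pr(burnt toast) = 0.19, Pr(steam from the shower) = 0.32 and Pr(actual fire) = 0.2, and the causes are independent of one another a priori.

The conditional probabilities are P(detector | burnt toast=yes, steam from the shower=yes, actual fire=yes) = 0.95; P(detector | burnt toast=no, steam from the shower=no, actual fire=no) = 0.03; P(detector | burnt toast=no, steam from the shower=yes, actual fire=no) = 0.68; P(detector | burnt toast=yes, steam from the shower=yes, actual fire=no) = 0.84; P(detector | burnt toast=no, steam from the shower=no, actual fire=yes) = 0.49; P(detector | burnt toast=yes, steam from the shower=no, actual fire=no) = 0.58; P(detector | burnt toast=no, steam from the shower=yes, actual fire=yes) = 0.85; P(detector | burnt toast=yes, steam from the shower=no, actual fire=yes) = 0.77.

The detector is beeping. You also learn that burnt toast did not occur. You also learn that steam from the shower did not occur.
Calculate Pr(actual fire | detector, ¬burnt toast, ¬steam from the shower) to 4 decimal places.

Pr(actual fire | detector, ¬burnt toast, ¬steam from the shower) ≈ 0.8033

P(detector | ¬burnt toast, ¬steam from the shower) = 0.03*0.8 + 0.49*0.2 = 0.024000 + 0.098000 = 0.122000
The actual fire-present share is 0.49*0.2 = 0.098000.
So P(actual fire | detector, ¬burnt toast, ¬steam from the shower) = 0.098000/0.122000 ≈ 0.8033.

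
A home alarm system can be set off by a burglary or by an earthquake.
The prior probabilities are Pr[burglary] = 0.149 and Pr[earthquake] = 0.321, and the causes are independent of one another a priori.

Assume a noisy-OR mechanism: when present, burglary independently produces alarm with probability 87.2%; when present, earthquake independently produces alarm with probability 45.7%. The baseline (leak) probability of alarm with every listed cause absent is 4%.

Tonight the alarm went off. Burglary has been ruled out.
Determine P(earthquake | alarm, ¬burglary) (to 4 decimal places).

Under noisy-OR, P(alarm | causes) = 1 − (1−0.04)·∏(1−qᵢ) over the active causes.
For the numerator, keep only earthquake=true terms: 0.47872*0.321 = 0.153669
The normalizing constant is 0.04*0.679 + 0.47872*0.321 = 0.180829
Posterior = 0.153669 / 0.180829 ≈ 0.8498

P(earthquake | alarm, ¬burglary) ≈ 0.8498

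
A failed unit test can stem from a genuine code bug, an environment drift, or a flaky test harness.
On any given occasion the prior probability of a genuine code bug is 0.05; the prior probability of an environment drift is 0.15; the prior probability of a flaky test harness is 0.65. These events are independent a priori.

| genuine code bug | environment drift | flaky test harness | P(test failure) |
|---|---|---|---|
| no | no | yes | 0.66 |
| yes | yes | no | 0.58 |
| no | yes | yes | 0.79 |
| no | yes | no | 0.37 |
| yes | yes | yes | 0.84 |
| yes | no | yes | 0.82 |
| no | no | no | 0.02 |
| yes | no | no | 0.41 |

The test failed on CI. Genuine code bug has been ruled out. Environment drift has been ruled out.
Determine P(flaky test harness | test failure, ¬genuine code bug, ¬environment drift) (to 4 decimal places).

P(flaky test harness | test failure, ¬genuine code bug, ¬environment drift) ≈ 0.9839

Sum P(test failure|·) weighted by the priors over both values of flaky test harness:
  P(test failure | ¬genuine code bug, ¬environment drift) = 0.02×0.35 + 0.66×0.65
        = 0.007000 + 0.429000 = 0.436000
Keeping only the flaky test harness-present terms gives 0.429000, so
  P(flaky test harness | test failure, ¬genuine code bug, ¬environment drift) = 0.429000 / 0.436000 ≈ 0.9839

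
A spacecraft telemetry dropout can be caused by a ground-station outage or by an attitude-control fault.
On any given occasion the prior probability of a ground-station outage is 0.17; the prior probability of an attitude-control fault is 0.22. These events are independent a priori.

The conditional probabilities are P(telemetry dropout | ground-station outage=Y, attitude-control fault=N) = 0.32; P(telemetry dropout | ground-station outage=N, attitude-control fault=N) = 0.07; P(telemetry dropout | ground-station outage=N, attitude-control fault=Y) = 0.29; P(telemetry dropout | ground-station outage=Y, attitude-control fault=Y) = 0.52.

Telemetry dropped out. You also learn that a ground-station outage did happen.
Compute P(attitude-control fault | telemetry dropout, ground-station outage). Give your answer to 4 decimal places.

By total probability over both values of attitude-control fault:
  P(telemetry dropout | ground-station outage) = 0.32×0.78 + 0.52×0.22
        = 0.249600 + 0.114400 = 0.364000
Configurations with attitude-control fault contribute 0.114400, so
  P(attitude-control fault | telemetry dropout, ground-station outage) = 0.114400 / 0.364000 ≈ 0.3143

P(attitude-control fault | telemetry dropout, ground-station outage) ≈ 0.3143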